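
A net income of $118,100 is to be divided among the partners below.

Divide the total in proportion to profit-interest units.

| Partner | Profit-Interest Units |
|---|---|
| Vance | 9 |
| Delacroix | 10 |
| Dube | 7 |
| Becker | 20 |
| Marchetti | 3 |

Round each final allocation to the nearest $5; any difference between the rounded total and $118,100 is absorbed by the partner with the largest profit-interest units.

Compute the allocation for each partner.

Vance: $21,690 · Delacroix: $24,100 · Dube: $16,870 · Becker: $48,210 · Marchetti: $7,230

Sum of profit-interest units: 49.
Pro-rata amounts: Vance 9/49 × $118,100 = 21,691.84; Delacroix 10/49 × $118,100 = 24,102.04; Dube 7/49 × $118,100 = 16,871.43; Becker 20/49 × $118,100 = 48,204.08; Marchetti 3/49 × $118,100 = 7,230.61.
After rounding ($5): Vance $21,690; Delacroix $24,100; Dube $16,870; Becker $48,205; Marchetti $7,230. Sum = $118,095.
Difference $118,100 − $118,095 = +$5 applied to largest profit-interest units (Becker): Becker becomes $48,210.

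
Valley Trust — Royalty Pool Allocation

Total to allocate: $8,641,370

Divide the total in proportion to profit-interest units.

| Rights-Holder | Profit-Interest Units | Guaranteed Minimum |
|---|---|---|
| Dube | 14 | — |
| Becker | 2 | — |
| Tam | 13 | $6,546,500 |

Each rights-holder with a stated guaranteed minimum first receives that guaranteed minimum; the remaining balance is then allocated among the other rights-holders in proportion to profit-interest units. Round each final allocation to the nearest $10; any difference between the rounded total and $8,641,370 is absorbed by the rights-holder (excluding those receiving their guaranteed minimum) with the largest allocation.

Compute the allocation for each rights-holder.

Fund the minimums — Tam $6,546,500. Balance $2,094,870.
Balance split over remaining profit-interest units 16: Dube 1,833,011.25 → $1,833,010; Becker 261,858.75 → $261,860.

Dube: $1,833,010 | Becker: $261,860 | Tam: $6,546,500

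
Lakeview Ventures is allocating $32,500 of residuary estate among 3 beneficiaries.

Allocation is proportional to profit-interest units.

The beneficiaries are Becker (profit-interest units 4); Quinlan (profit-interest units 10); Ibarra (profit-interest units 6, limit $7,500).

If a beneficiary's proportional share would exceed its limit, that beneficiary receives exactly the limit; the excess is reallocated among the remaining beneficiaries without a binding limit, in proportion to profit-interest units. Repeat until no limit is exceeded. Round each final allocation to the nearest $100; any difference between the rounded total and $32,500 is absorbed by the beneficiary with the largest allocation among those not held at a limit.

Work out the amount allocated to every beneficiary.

Becker: $7,100; Quinlan: $17,900; Ibarra: $7,500

Combined profit-interest units = 20.
Pro-rata shares before constraints: Becker 6,500.00; Quinlan 16,250.00; Ibarra 9,750.00.
Capped: Ibarra ($7,500); residual $25,000 reallocated over remaining profit-interest units 14.
Shares after redistribution: Becker 7,142.86 → $7,100; Quinlan 17,857.14 → $17,900.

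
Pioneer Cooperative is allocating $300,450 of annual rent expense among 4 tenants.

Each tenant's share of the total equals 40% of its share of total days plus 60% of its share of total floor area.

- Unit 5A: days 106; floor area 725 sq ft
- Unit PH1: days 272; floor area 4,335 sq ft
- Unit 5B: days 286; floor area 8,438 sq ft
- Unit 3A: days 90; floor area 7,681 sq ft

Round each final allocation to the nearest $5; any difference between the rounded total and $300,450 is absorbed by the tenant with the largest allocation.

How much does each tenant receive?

Unit 5A: $23,065; Unit PH1: $80,250; Unit 5B: $117,410; Unit 3A: $79,725

Days total 754; floor area total 21,179.
Combined weights (40% days + 60% floor area): Unit 5A 0.0768; Unit PH1 0.2671; Unit 5B 0.3908; Unit 3A 0.2653.
Proportional shares: Unit 5A 23,066.34; Unit PH1 80,252.42; Unit 5B 117,407.52; Unit 3A 79,723.72.
Rounded to nearest $5: Unit 5A $23,065; Unit PH1 $80,250; Unit 5B $117,410; Unit 3A $79,725. Sum = $300,450.
Rounded total matches; no reconciliation needed.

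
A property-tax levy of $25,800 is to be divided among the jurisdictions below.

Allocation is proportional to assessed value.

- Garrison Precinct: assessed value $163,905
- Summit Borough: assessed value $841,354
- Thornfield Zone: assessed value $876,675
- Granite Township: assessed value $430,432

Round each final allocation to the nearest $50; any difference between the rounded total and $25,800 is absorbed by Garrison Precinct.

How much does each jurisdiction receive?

Garrison Precinct: $1,800 | Summit Borough: $9,400 | Thornfield Zone: $9,800 | Granite Township: $4,800

Assessed value total: 2,312,366.
Raw shares: Garrison Precinct 163,905/2,312,366 × $25,800 = 1,828.75; Summit Borough 841,354/2,312,366 × $25,800 = 9,387.33; Thornfield Zone 876,675/2,312,366 × $25,800 = 9,781.42; Granite Township 430,432/2,312,366 × $25,800 = 4,802.50.
Rounded to nearest $50: Garrison Precinct $1,850; Summit Borough $9,400; Thornfield Zone $9,800; Granite Township $4,800. Sum = $25,850.
Difference $25,800 − $25,850 = −$50 applied to Garrison Precinct: Garrison Precinct becomes $1,800.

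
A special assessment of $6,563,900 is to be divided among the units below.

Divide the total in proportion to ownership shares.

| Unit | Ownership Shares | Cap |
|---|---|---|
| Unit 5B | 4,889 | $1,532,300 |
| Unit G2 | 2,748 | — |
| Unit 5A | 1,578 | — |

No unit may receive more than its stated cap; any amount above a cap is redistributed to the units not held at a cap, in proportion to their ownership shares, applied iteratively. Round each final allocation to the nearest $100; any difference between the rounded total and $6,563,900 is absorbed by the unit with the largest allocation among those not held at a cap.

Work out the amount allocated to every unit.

Sum of ownership shares: 9,215.
Pro-rata shares before constraints: Unit 5B 3,482,464.15; Unit G2 1,957,416.95; Unit 5A 1,124,018.90.
Capped: Unit 5B ($1,532,300); balance $5,031,600 reallocated over remaining ownership shares 4,326.
Redistributed shares: Unit G2 3,196,217.48 → $3,196,200; Unit 5A 1,835,382.52 → $1,835,400.

Unit 5B: $1,532,300 | Unit G2: $3,196,200 | Unit 5A: $1,835,400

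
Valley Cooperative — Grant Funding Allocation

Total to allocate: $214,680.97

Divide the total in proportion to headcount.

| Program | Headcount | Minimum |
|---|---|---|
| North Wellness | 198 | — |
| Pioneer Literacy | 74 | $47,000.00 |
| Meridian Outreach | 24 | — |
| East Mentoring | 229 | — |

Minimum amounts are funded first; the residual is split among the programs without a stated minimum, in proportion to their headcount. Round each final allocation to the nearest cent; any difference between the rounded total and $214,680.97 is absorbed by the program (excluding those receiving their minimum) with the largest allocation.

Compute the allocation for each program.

North Wellness: $73,616.04 | Pioneer Literacy: $47,000.00 | Meridian Outreach: $8,923.16 | East Mentoring: $85,141.77

Guaranteed amounts: Pioneer Literacy $47,000.00. Remaining pool $167,680.97.
Remaining pool split over remaining headcount 451: North Wellness 73,616.0356 → $73,616.04; Meridian Outreach 8,923.1558 → $8,923.16; East Mentoring 85,141.7786 → $85,141.78.
Rounding difference −$0.01 applied to East Mentoring → $85,141.77.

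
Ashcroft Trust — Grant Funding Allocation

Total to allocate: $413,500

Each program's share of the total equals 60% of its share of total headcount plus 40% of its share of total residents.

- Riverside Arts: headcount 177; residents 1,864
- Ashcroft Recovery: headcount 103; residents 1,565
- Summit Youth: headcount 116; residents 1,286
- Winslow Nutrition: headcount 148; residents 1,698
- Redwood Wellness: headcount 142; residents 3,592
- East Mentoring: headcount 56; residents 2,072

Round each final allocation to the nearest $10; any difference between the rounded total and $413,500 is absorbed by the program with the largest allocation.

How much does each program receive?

Headcount total 742; residents total 12,077.
Composite weights (60% headcount + 40% residents): Riverside Arts 0.2049; Ashcroft Recovery 0.1351; Summit Youth 0.1364; Winslow Nutrition 0.1759; Redwood Wellness 0.2338; East Mentoring 0.1139.
Proportional shares: Riverside Arts 84,711.21; Ashcroft Recovery 55,873.14; Summit Youth 56,398.88; Winslow Nutrition 72,741.13; Redwood Wellness 96,674.13; East Mentoring 47,101.51.
After rounding ($10): Riverside Arts $84,710; Ashcroft Recovery $55,870; Summit Youth $56,400; Winslow Nutrition $72,740; Redwood Wellness $96,670; East Mentoring $47,100. Sum = $413,490.
Difference $413,500 − $413,490 = +$10 applied to largest allocation (Redwood Wellness): Redwood Wellness becomes $96,680.

Riverside Arts: $84,710 | Ashcroft Recovery: $55,870 | Summit Youth: $56,400 | Winslow Nutrition: $72,740 | Redwood Wellness: $96,680 | East Mentoring: $47,100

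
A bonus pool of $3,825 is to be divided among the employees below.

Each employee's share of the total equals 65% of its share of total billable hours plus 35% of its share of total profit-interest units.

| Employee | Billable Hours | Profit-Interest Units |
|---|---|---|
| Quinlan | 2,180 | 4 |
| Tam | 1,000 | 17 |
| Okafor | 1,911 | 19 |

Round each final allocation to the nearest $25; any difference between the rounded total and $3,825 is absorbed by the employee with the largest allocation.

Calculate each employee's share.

Billable hours total 5,091; profit-interest units total 40.
Blended shares (65% billable hours + 35% profit-interest units): Quinlan 0.3133; Tam 0.2764; Okafor 0.4102.
Pro-rata amounts: Quinlan 1,198.50; Tam 1,057.33; Okafor 1,569.17.
At nearest $25: Quinlan $1,200; Tam $1,050; Okafor $1,575. Sum = $3,825.
Sum already equals the total — no adjustment.

Quinlan: $1,200 · Tam: $1,050 · Okafor: $1,575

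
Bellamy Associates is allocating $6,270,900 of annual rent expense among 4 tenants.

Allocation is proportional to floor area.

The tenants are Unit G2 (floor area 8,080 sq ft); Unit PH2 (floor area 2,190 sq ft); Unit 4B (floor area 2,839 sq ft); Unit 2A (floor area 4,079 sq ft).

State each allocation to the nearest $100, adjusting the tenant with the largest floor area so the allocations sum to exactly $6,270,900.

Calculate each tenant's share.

Unit G2: $2,947,900 · Unit PH2: $799,000 · Unit 4B: $1,035,800 · Unit 2A: $1,488,200

Combined floor area = 8,080 + 2,190 + 2,839 + 4,079 = 17,188.
Pro-rata amounts: Unit G2 2,947,921.34; Unit PH2 799,003.43; Unit 4B 1,035,785.73; Unit 2A 1,488,189.50.
Rounded to nearest $100: Unit G2 $2,947,900; Unit PH2 $799,000; Unit 4B $1,035,800; Unit 2A $1,488,200. Sum = $6,270,900.
Sum already equals the total — no adjustment.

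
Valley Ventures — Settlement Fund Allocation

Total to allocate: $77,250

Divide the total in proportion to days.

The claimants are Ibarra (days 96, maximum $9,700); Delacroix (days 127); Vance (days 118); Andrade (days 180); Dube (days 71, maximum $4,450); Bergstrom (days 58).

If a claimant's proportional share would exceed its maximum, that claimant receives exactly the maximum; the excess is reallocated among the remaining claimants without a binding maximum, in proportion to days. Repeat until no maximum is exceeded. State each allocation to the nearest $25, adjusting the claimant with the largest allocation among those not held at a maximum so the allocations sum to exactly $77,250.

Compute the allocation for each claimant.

Ibarra: $9,700; Delacroix: $16,600; Vance: $15,425; Andrade: $23,500; Dube: $4,450; Bergstrom: $7,575

Days total: 650.
Unconstrained shares: Ibarra 11,409.23; Delacroix 15,093.46; Vance 14,023.85; Andrade 21,392.31; Dube 8,438.08; Bergstrom 6,893.08.
Cap binds for Ibarra ($9,700), Dube ($4,450); residual $63,100 reallocated over remaining days 483.
Remaining shares: Delacroix 16,591.51 → $16,600; Vance 15,415.73 → $15,425; Andrade 23,515.53 → $23,525; Bergstrom 7,577.23 → $7,575.
Rounding difference −$25 applied to Andrade → $23,500.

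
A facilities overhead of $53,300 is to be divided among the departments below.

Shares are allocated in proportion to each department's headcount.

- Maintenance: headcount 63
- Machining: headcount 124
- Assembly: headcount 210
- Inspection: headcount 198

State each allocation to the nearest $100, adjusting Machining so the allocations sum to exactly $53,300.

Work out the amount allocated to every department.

Maintenance: $5,600; Machining: $11,200; Assembly: $18,800; Inspection: $17,700

Headcount total: 595.
Raw shares: Maintenance 63/595 × $53,300 = 5,643.53; Machining 124/595 × $53,300 = 11,107.90; Assembly 210/595 × $53,300 = 18,811.76; Inspection 198/595 × $53,300 = 17,736.81.
After rounding ($100): Maintenance $5,600; Machining $11,100; Assembly $18,800; Inspection $17,700. Sum = $53,200.
Difference $53,300 − $53,200 = +$100 applied to Machining: Machining becomes $11,200.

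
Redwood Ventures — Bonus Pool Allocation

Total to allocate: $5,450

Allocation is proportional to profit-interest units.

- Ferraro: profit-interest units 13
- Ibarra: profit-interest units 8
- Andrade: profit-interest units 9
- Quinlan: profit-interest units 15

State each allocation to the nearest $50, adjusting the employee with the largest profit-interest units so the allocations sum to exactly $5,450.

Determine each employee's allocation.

Ferraro: $1,550 | Ibarra: $950 | Andrade: $1,100 | Quinlan: $1,850

Profit-interest units total: 13 + 8 + 9 + 15 = 45.
Unrounded shares: Ferraro 1,574.44; Ibarra 968.89; Andrade 1,090.00; Quinlan 1,816.67.
At nearest $50: Ferraro $1,550; Ibarra $950; Andrade $1,100; Quinlan $1,800. Sum = $5,400.
Difference $5,450 − $5,400 = +$50 applied to largest profit-interest units (Quinlan): Quinlan becomes $1,850.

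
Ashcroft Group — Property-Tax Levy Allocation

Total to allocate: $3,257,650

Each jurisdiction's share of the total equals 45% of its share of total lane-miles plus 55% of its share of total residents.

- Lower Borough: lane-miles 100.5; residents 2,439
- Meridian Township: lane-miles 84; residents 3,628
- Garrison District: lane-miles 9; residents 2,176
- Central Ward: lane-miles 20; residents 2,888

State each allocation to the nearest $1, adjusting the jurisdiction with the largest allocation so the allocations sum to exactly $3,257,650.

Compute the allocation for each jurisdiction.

Lane-miles total 213.5; residents total 11,131.
Blended shares (45% lane-miles + 55% residents): Lower Borough 0.3323; Meridian Township 0.3563; Garrison District 0.1265; Central Ward 0.1849.
Proportional shares: Lower Borough 1,082,652.21; Meridian Township 1,160,747.27; Garrison District 412,057.20; Central Ward 602,193.32.
After rounding ($1): Lower Borough $1,082,652; Meridian Township $1,160,747; Garrison District $412,057; Central Ward $602,193. Sum = $3,257,649.
Difference $3,257,650 − $3,257,649 = +$1 applied to largest allocation (Meridian Township): Meridian Township becomes $1,160,748.

Lower Borough: $1,082,652 · Meridian Township: $1,160,748 · Garrison District: $412,057 · Central Ward: $602,193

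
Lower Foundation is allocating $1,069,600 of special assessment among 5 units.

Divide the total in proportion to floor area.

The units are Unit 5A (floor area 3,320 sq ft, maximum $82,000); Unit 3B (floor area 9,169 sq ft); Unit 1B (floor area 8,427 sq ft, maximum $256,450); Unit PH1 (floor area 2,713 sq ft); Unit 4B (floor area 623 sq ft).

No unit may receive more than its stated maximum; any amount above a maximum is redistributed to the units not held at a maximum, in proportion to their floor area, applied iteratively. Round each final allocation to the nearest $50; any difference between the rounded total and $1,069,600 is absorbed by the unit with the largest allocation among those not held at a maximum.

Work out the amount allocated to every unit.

Combined floor area = 24,252.
Proportional shares (ignoring caps): Unit 5A 146,423.88; Unit 3B 404,385.72; Unit 1B 371,660.86; Unit PH1 119,653.01; Unit 4B 27,476.53.
Capped: Unit 5A ($82,000), Unit 1B ($256,450); remaining pool $731,150 reallocated over remaining floor area 12,505.
Redistributed shares: Unit 3B 536,098.71 → $536,100; Unit PH1 158,625.35 → $158,650; Unit 4B 36,425.95 → $36,450.
Rounding difference −$50 applied to Unit 3B → $536,050.

Unit 5A: $82,000; Unit 3B: $536,050; Unit 1B: $256,450; Unit PH1: $158,650; Unit 4B: $36,450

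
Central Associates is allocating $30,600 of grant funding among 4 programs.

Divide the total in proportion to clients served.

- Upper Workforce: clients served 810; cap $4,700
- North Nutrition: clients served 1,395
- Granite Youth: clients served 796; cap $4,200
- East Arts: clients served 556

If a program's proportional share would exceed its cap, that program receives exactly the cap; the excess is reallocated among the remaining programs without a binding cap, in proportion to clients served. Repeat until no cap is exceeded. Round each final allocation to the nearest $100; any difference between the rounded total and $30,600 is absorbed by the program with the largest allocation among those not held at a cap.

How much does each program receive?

Upper Workforce: $4,700 · North Nutrition: $15,500 · Granite Youth: $4,200 · East Arts: $6,200

Sum of clients served: 3,557.
Pro-rata shares before constraints: Upper Workforce 6,968.23; North Nutrition 12,000.84; Granite Youth 6,847.79; East Arts 4,783.13.
Cap binds for Upper Workforce ($4,700), Granite Youth ($4,200); residual $21,700 reallocated over remaining clients served 1,951.
Shares after redistribution: North Nutrition 15,515.89 → $15,500; East Arts 6,184.11 → $6,200.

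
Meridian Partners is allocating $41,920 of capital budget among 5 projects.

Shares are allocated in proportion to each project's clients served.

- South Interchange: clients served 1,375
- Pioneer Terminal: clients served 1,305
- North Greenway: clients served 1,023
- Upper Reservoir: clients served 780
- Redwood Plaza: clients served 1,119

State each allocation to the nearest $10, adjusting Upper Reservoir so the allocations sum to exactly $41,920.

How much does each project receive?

South Interchange: $10,290 · Pioneer Terminal: $9,770 · North Greenway: $7,660 · Upper Reservoir: $5,830 · Redwood Plaza: $8,370

Sum of clients served: 5,602.
Raw shares: South Interchange 1,375/5,602 × $41,920 = 10,289.18; Pioneer Terminal 1,305/5,602 × $41,920 = 9,765.37; North Greenway 1,023/5,602 × $41,920 = 7,655.15; Upper Reservoir 780/5,602 × $41,920 = 5,836.77; Redwood Plaza 1,119/5,602 × $41,920 = 8,373.52.
After rounding ($10): South Interchange $10,290; Pioneer Terminal $9,770; North Greenway $7,660; Upper Reservoir $5,840; Redwood Plaza $8,370. Sum = $41,930.
Difference $41,920 − $41,930 = −$10 applied to Upper Reservoir: Upper Reservoir becomes $5,830.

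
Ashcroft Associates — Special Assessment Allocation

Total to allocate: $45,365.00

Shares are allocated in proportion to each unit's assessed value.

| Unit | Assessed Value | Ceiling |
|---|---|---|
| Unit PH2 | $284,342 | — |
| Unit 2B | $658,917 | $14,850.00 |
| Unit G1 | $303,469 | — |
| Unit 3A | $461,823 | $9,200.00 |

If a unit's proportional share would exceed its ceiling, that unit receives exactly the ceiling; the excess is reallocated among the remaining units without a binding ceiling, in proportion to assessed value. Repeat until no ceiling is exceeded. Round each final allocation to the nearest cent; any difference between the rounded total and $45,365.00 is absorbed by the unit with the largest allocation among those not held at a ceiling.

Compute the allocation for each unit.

Assessed value total: 1,708,551.
Unconstrained shares: Unit PH2 7,549.7745; Unit 2B 17,495.3921; Unit G1 8,057.6296; Unit 3A 12,262.2037.
Capped: Unit 2B ($14,850.00), Unit 3A ($9,200.00); residual $21,315.00 reallocated over remaining assessed value 587,811.
Redistributed shares: Unit PH2 10,310.7117 → $10,310.71; Unit G1 11,004.2883 → $11,004.29.

Unit PH2: $10,310.71 | Unit 2B: $14,850.00 | Unit G1: $11,004.29 | Unit 3A: $9,200.00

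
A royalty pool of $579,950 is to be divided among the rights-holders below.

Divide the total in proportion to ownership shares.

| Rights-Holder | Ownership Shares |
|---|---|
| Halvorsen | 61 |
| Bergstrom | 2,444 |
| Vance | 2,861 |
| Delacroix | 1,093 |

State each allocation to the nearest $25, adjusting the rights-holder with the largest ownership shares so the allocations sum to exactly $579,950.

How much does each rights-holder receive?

Halvorsen: $5,475 | Bergstrom: $219,450 | Vance: $256,875 | Delacroix: $98,150

Sum of ownership shares: 6,459.
Pro-rata amounts: Halvorsen 61/6,459 × $579,950 = 5,477.16; Bergstrom 2,444/6,459 × $579,950 = 219,445.39; Vance 2,861/6,459 × $579,950 = 256,887.59; Delacroix 1,093/6,459 × $579,950 = 98,139.86.
Rounded to nearest $25: Halvorsen $5,475; Bergstrom $219,450; Vance $256,900; Delacroix $98,150. Sum = $579,975.
Difference $579,950 − $579,975 = −$25 applied to largest ownership shares (Vance): Vance becomes $256,875.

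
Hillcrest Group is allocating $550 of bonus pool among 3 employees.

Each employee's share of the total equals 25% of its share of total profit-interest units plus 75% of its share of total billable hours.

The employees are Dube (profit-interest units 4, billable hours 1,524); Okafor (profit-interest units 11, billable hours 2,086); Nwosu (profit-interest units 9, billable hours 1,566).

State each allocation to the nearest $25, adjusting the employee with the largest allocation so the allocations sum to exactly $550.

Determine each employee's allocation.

Totals — profit-interest units 24, billable hours 5,176.
Combined weights (25% profit-interest units + 75% billable hours): Dube 0.2625; Okafor 0.4168; Nwosu 0.3207.
Raw shares: Dube 144.37; Okafor 229.26; Nwosu 176.36.
Rounded to nearest $25: Dube $150; Okafor $225; Nwosu $175. Sum = $550.
No rounding difference to absorb.

Dube: $150 · Okafor: $225 · Nwosu: $175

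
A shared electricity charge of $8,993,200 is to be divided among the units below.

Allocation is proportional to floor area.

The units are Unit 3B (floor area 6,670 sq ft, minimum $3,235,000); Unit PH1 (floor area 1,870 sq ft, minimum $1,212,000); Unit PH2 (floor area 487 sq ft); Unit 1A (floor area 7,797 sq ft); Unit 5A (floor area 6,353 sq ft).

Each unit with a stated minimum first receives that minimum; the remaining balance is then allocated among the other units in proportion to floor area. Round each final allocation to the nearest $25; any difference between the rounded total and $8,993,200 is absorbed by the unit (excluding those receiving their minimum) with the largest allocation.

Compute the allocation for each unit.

Fund the minimums — Unit 3B $3,235,000; Unit PH1 $1,212,000. Residual $4,546,200.
Residual split over remaining floor area 14,637: Unit PH2 151,260.46 → $151,250; Unit 1A 2,421,720.39 → $2,421,725; Unit 5A 1,973,219.14 → $1,973,225.

Unit 3B: $3,235,000 | Unit PH1: $1,212,000 | Unit PH2: $151,250 | Unit 1A: $2,421,725 | Unit 5A: $1,973,225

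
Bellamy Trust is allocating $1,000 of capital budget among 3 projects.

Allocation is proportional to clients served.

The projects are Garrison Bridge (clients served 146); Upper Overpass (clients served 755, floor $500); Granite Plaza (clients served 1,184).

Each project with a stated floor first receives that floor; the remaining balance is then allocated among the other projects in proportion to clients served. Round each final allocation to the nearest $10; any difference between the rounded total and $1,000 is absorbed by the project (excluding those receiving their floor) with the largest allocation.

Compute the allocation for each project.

Fund the minimums — Upper Overpass $500. Balance $500.
Balance split over remaining clients served 1,330: Garrison Bridge 54.89 → $50; Granite Plaza 445.11 → $450.

Garrison Bridge: $50 · Upper Overpass: $500 · Granite Plaza: $450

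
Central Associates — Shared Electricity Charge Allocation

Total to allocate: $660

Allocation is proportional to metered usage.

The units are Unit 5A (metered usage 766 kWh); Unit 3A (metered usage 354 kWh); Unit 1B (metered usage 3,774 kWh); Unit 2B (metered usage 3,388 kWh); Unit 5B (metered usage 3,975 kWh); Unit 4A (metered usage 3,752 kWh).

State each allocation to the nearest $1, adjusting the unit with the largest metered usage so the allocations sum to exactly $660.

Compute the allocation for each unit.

Metered usage total: 16,009.
Pro-rata amounts: Unit 5A 766/16,009 × $660 = 31.58; Unit 3A 354/16,009 × $660 = 14.59; Unit 1B 3,774/16,009 × $660 = 155.59; Unit 2B 3,388/16,009 × $660 = 139.68; Unit 5B 3,975/16,009 × $660 = 163.88; Unit 4A 3,752/16,009 × $660 = 154.68.
After rounding ($1): Unit 5A $32; Unit 3A $15; Unit 1B $156; Unit 2B $140; Unit 5B $164; Unit 4A $155. Sum = $662.
Difference $660 − $662 = −$2 applied to largest metered usage (Unit 5B): Unit 5B becomes $162.

Unit 5A: $32 · Unit 3A: $15 · Unit 1B: $156 · Unit 2B: $140 · Unit 5B: $162 · Unit 4A: $155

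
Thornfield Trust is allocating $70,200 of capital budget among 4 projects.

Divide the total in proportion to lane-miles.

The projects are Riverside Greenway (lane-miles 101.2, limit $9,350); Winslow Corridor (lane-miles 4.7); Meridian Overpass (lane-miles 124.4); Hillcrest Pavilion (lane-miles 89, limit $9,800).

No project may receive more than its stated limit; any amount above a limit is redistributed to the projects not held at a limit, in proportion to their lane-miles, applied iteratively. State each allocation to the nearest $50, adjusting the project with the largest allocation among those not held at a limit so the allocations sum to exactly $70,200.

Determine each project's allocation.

Total lane-miles = 319.3.
Pro-rata shares before constraints: Riverside Greenway 22,249.42; Winslow Corridor 1,033.32; Meridian Overpass 27,350.08; Hillcrest Pavilion 19,567.18.
Held at cap: Riverside Greenway ($9,350), Hillcrest Pavilion ($9,800); remaining pool $51,050 reallocated over remaining lane-miles 129.1.
Remaining shares: Winslow Corridor 1,858.52 → $1,850; Meridian Overpass 49,191.48 → $49,200.

Riverside Greenway: $9,350 · Winslow Corridor: $1,850 · Meridian Overpass: $49,200 · Hillcrest Pavilion: $9,800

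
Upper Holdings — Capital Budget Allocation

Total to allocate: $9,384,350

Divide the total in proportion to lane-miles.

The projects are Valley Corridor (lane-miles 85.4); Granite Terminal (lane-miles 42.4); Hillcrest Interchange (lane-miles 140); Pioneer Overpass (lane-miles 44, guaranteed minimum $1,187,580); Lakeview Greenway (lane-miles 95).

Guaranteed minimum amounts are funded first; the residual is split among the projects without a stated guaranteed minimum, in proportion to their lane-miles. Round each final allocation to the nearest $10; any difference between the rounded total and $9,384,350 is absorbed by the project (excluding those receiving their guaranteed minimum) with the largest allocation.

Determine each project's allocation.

Valley Corridor: $1,929,450 · Granite Terminal: $957,950 · Hillcrest Interchange: $3,163,030 · Pioneer Overpass: $1,187,580 · Lakeview Greenway: $2,146,340

Fund the minimums — Pioneer Overpass $1,187,580. Residual $8,196,770.
Residual split over remaining lane-miles 362.8: Valley Corridor 1,929,449.17 → $1,929,450; Granite Terminal 957,946.66 → $957,950; Hillcrest Interchange 3,163,031.42 → $3,163,030; Lakeview Greenway 2,146,342.75 → $2,146,340.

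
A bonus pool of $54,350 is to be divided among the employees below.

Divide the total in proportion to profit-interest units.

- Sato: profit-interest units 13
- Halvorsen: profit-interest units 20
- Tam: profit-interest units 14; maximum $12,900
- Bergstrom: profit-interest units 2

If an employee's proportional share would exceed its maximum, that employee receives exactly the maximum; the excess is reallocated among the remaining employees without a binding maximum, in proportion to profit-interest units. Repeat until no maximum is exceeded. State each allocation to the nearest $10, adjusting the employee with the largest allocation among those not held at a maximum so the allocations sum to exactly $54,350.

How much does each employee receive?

Sum of profit-interest units: 49.
Unconstrained shares: Sato 14,419.39; Halvorsen 22,183.67; Tam 15,528.57; Bergstrom 2,218.37.
Held at cap: Tam ($12,900); residual $41,450 reallocated over remaining profit-interest units 35.
Redistributed shares: Sato 15,395.71 → $15,400; Halvorsen 23,685.71 → $23,690; Bergstrom 2,368.57 → $2,370.
Rounding difference −$10 applied to Halvorsen → $23,680.

Sato: $15,400 | Halvorsen: $23,680 | Tam: $12,900 | Bergstrom: $2,370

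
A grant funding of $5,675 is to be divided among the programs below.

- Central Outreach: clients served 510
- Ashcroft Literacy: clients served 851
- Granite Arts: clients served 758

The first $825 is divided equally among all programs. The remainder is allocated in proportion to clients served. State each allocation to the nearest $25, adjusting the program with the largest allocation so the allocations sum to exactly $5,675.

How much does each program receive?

Central Outreach: $1,450 · Ashcroft Literacy: $2,225 · Granite Arts: $2,000

Equal tier: $825 ÷ 3 = $275 apiece.
Remainder $4,850 by clients served (total 2,119): Central Outreach 1,167.30 → $1,175; Ashcroft Literacy 1,947.78 → $1,950; Granite Arts 1,734.92 → $1,725.
Totals: Central Outreach $275 + $1,175 = $1,450; Ashcroft Literacy $275 + $1,950 = $2,225; Granite Arts $275 + $1,725 = $2,000.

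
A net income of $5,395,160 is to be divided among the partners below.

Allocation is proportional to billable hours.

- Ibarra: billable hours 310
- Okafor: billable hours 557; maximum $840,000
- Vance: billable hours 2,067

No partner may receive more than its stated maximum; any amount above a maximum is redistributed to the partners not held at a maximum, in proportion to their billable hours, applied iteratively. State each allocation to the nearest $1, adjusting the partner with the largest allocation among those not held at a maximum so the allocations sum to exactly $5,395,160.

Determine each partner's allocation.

Total billable hours = 2,934.
Pro-rata shares before constraints: Ibarra 570,040.76; Okafor 1,024,234.53; Vance 3,800,884.70.
Cap binds for Okafor ($840,000); residual $4,555,160 reallocated over remaining billable hours 2,377.
Redistributed shares: Ibarra 594,067.98 → $594,068; Vance 3,961,092.02 → $3,961,092.

Ibarra: $594,068; Okafor: $840,000; Vance: $3,961,092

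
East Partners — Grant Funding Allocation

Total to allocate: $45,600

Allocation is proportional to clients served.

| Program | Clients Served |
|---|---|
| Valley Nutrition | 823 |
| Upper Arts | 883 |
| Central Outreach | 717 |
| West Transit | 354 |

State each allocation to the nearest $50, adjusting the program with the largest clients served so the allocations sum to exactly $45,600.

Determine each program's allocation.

Sum of clients served: 2,777.
Unrounded shares: Valley Nutrition 823/2,777 × $45,600 = 13,514.15; Upper Arts 883/2,777 × $45,600 = 14,499.39; Central Outreach 717/2,777 × $45,600 = 11,773.57; West Transit 354/2,777 × $45,600 = 5,812.89.
Rounded to nearest $50: Valley Nutrition $13,500; Upper Arts $14,500; Central Outreach $11,750; West Transit $5,800. Sum = $45,550.
Difference $45,600 − $45,550 = +$50 applied to largest clients served (Upper Arts): Upper Arts becomes $14,550.

Valley Nutrition: $13,500 | Upper Arts: $14,550 | Central Outreach: $11,750 | West Transit: $5,800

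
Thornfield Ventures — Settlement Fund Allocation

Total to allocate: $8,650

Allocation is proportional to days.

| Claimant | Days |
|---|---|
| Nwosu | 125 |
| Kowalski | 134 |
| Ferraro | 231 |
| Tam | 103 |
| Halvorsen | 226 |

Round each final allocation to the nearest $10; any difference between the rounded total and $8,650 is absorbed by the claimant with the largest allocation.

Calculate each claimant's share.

Nwosu: $1,320 | Kowalski: $1,420 | Ferraro: $2,430 | Tam: $1,090 | Halvorsen: $2,390

Combined days = 819.
Proportional shares: Nwosu 125/819 × $8,650 = 1,320.21; Kowalski 134/819 × $8,650 = 1,415.26; Ferraro 231/819 × $8,650 = 2,439.74; Tam 103/819 × $8,650 = 1,087.85; Halvorsen 226/819 × $8,650 = 2,386.94.
Rounded to nearest $10: Nwosu $1,320; Kowalski $1,420; Ferraro $2,440; Tam $1,090; Halvorsen $2,390. Sum = $8,660.
Difference $8,650 − $8,660 = −$10 applied to largest allocation (Ferraro): Ferraro becomes $2,430.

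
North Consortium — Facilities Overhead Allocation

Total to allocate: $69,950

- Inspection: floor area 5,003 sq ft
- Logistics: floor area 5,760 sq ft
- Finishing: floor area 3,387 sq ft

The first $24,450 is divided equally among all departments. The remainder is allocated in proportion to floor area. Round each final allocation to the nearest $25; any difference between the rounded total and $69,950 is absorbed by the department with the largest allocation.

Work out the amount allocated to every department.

First tranche $24,450 split equally: $8,150 each.
Remainder $45,500 by floor area (total 14,150): Inspection 16,087.39 → $16,075; Logistics 18,521.55 → $18,525; Finishing 10,891.06 → $10,900.
Totals: Inspection $8,150 + $16,075 = $24,225; Logistics $8,150 + $18,525 = $26,675; Finishing $8,150 + $10,900 = $19,050.

Inspection: $24,225 · Logistics: $26,675 · Finishing: $19,050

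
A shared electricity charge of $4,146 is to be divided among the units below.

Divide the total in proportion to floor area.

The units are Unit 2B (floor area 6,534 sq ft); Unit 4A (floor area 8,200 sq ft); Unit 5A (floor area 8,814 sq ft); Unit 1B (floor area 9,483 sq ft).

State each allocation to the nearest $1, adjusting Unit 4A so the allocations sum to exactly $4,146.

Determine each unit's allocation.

Unit 2B: $820 | Unit 4A: $1,030 | Unit 5A: $1,106 | Unit 1B: $1,190

Combined floor area = 33,031.
Pro-rata amounts: Unit 2B 6,534/33,031 × $4,146 = 820.14; Unit 4A 8,200/33,031 × $4,146 = 1,029.25; Unit 5A 8,814/33,031 × $4,146 = 1,106.32; Unit 1B 9,483/33,031 × $4,146 = 1,190.29.
After rounding ($1): Unit 2B $820; Unit 4A $1,029; Unit 5A $1,106; Unit 1B $1,190. Sum = $4,145.
Difference $4,146 − $4,145 = +$1 applied to Unit 4A: Unit 4A becomes $1,030.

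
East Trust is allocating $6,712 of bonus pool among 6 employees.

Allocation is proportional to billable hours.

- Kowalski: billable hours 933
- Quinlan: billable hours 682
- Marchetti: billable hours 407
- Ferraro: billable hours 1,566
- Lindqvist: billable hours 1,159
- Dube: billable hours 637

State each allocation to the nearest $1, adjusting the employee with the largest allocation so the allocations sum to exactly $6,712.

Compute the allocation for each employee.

Kowalski: $1,163; Quinlan: $850; Marchetti: $507; Ferraro: $1,953; Lindqvist: $1,445; Dube: $794

Billable hours total: 5,384.
Raw shares: Kowalski 933/5,384 × $6,712 = 1,163.13; Quinlan 682/5,384 × $6,712 = 850.22; Marchetti 407/5,384 × $6,712 = 507.39; Ferraro 1,566/5,384 × $6,712 = 1,952.26; Lindqvist 1,159/5,384 × $6,712 = 1,444.88; Dube 637/5,384 × $6,712 = 794.12.
At nearest $1: Kowalski $1,163; Quinlan $850; Marchetti $507; Ferraro $1,952; Lindqvist $1,445; Dube $794. Sum = $6,711.
Difference $6,712 − $6,711 = +$1 applied to largest allocation (Ferraro): Ferraro becomes $1,953.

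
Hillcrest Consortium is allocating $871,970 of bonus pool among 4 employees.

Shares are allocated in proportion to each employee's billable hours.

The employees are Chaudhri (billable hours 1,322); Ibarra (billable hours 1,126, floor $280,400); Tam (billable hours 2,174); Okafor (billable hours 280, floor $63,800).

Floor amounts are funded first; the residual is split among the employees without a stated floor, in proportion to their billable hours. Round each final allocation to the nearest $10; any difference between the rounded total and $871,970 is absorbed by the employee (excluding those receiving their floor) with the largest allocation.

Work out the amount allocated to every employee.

Chaudhri: $199,570; Ibarra: $280,400; Tam: $328,200; Okafor: $63,800

Guaranteed amounts: Ibarra $280,400; Okafor $63,800. Remaining pool $527,770.
Remaining pool split over remaining billable hours 3,496: Chaudhri 199,574.35 → $199,570; Tam 328,195.65 → $328,200.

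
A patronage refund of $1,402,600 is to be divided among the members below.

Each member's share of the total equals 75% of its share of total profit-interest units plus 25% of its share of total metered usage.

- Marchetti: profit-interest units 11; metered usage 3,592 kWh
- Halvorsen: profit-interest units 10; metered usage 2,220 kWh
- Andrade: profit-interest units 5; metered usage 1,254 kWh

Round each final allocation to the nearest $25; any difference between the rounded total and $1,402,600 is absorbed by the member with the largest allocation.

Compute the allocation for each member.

Profit-interest units total 26; metered usage total 7,066.
Combined weights (75% profit-interest units + 25% metered usage): Marchetti 0.4444; Halvorsen 0.3670; Andrade 0.1886.
Pro-rata amounts: Marchetti 623,308.64; Halvorsen 514,763.58; Andrade 264,527.78.
Rounded to nearest $25: Marchetti $623,300; Halvorsen $514,775; Andrade $264,525. Sum = $1,402,600.
Rounded total matches; no reconciliation needed.

Marchetti: $623,300 | Halvorsen: $514,775 | Andrade: $264,525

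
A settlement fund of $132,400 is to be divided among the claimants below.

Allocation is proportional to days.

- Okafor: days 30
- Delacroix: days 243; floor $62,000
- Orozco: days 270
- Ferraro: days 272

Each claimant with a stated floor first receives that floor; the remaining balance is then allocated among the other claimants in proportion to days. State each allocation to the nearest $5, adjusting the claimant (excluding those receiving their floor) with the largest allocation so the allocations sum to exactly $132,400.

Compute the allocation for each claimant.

Guaranteed amounts: Delacroix $62,000. Balance $70,400.
Balance split over remaining days 572: Okafor 3,692.31 → $3,690; Orozco 33,230.77 → $33,230; Ferraro 33,476.92 → $33,475.
Rounding difference +$5 applied to Ferraro → $33,480.

Okafor: $3,690 · Delacroix: $62,000 · Orozco: $33,230 · Ferraro: $33,480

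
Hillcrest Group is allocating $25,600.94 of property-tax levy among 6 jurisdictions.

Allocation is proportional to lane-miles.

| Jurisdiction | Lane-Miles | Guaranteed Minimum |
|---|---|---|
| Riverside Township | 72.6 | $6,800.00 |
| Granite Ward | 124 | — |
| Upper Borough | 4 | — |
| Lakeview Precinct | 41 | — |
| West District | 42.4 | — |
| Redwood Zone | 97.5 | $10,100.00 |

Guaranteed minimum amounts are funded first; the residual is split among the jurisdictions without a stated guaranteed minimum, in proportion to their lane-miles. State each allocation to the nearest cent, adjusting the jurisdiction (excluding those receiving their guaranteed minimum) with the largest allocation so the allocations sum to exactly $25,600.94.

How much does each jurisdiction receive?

Riverside Township: $6,800.00 · Granite Ward: $5,103.68 · Upper Borough: $164.63 · Lakeview Precinct: $1,687.50 · West District: $1,745.13 · Redwood Zone: $10,100.00

Fund the minimums — Riverside Township $6,800.00; Redwood Zone $10,100.00. Balance $8,700.94.
Balance split over remaining lane-miles 211.4: Granite Ward 5,103.6734 → $5,103.67; Upper Borough 164.6346 → $164.63; Lakeview Precinct 1,687.5049 → $1,687.50; West District 1,745.1270 → $1,745.13.
Rounding difference +$0.01 applied to Granite Ward → $5,103.68.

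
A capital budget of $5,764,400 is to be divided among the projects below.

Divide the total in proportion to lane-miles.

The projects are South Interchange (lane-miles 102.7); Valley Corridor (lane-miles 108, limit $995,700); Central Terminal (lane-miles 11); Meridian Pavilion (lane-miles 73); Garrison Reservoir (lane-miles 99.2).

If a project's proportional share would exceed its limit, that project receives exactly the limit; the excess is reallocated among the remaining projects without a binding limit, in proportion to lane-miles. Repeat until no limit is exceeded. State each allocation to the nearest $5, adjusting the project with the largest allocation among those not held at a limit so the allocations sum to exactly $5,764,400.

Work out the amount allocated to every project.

Combined lane-miles = 393.9.
Proportional shares (ignoring caps): South Interchange 1,502,929.37; Valley Corridor 1,580,490.48; Central Terminal 160,975.88; Meridian Pavilion 1,068,294.49; Garrison Reservoir 1,451,709.77.
Held at cap: Valley Corridor ($995,700); residual $4,768,700 reallocated over remaining lane-miles 285.9.
Redistributed shares: South Interchange 1,712,995.77 → $1,712,995; Central Terminal 183,475.69 → $183,475; Meridian Pavilion 1,217,611.40 → $1,217,610; Garrison Reservoir 1,654,617.14 → $1,654,615.
Rounding difference +$5 applied to South Interchange → $1,713,000.

South Interchange: $1,713,000 | Valley Corridor: $995,700 | Central Terminal: $183,475 | Meridian Pavilion: $1,217,610 | Garrison Reservoir: $1,654,615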